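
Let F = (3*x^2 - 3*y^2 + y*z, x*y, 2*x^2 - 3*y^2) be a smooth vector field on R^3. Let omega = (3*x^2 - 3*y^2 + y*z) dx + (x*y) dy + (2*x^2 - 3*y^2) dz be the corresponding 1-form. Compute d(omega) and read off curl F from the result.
d(omega) = (-6*y) dy ∧ dz + (-4*x + y) dz ∧ dx + (7*y - z) dx ∧ dy; curl F = (-6*y, -4*x + y, 7*y - z)

d omega = sum_{i<j} (∂f_j/∂x_i - ∂f_i/∂x_j) dx_i ∧ dx_j. Under the identification (dy ∧ dz, dz ∧ dx, dx ∧ dy) ↔ (e_x, e_y, e_z), the coefficients are exactly the components of curl F. Compute:
  ∂R/∂y - ∂Q/∂z = (-6*y) - (0) = -6*y
  ∂P/∂z - ∂R/∂x = (y) - (4*x) = -4*x + y
  ∂Q/∂x - ∂P/∂y = (y) - (-6*y + z) = 7*y - z.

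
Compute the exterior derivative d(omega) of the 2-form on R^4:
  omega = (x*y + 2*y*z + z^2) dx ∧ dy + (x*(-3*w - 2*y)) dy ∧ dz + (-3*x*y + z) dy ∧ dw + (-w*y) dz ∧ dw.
d(omega) = (-3*w + 2*z) dx ∧ dy ∧ dz + (-w - 3*x - 1) dy ∧ dz ∧ dw + (-3*y) dx ∧ dy ∧ dw

For a 2-form omega = sum_{i<j} g_{ij} dx_i ∧ dx_j, the exterior derivative is
  d(omega) = sum_{i<j} d(g_{ij}) ∧ dx_i ∧ dx_j = sum_{i<j, k} (∂g_{ij}/∂x_k) dx_k ∧ dx_i ∧ dx_j.
Expand each term, using dx_k ∧ dx_i ∧ dx_j = sgn(permutation) dx_{(a)} ∧ dx_{(b)} ∧ dx_{(c)} with (a < b < c) sorted:
  d(x*y + 2*y*z + z^2) includes (∂/∂z)(x*y + 2*y*z + z^2) dz = (2*y + 2*z) dz, which multiplied by dx ∧ dy gives (2*y + 2*z) dx ∧ dy ∧ dz
  d(x*(-3*w - 2*y)) includes (∂/∂x)(x*(-3*w - 2*y)) dx = (-3*w - 2*y) dx, which multiplied by dy ∧ dz gives (-3*w - 2*y) dx ∧ dy ∧ dz
  d(x*(-3*w - 2*y)) includes (∂/∂w)(x*(-3*w - 2*y)) dw = (-3*x) dw, which multiplied by dy ∧ dz gives (-3*x) dy ∧ dz ∧ dw
  d(-3*x*y + z) includes (∂/∂x)(-3*x*y + z) dx = (-3*y) dx, which multiplied by dy ∧ dw gives (-3*y) dx ∧ dy ∧ dw
  d(-3*x*y + z) includes (∂/∂z)(-3*x*y + z) dz = (1) dz, which multiplied by dy ∧ dw gives (-1) dy ∧ dz ∧ dw
  d(-w*y) includes (∂/∂y)(-w*y) dy = (-w) dy, which multiplied by dz ∧ dw gives (-w) dy ∧ dz ∧ dw
Collecting like 3-forms: d(omega) = (-3*w + 2*z) dx ∧ dy ∧ dz + (-w - 3*x - 1) dy ∧ dz ∧ dw + (-3*y) dx ∧ dy ∧ dw.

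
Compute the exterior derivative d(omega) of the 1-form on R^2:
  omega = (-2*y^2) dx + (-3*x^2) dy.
d(omega) = (-6*x + 4*y) dx ∧ dy

For a 1-form omega = sum_i f_i dx_i, the exterior derivative is
  d(omega) = sum_{i < j} (∂f_j/∂x_i - ∂f_i/∂x_j) dx_i ∧ dx_j.
  coefficient of dx ∧ dy: ∂f_2/∂x - ∂f_1/∂y = ∂(-3*x^2)/∂x - ∂(-2*y^2)/∂y = -6*x + 4*y
Assembling: d(omega) = (-6*x + 4*y) dx ∧ dy.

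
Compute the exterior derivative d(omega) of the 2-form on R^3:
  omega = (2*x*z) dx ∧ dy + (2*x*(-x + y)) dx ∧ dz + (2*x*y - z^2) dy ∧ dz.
d(omega) = (2*y) dx ∧ dy ∧ dz

For a 2-form omega = sum_{i<j} g_{ij} dx_i ∧ dx_j, the exterior derivative is
  d(omega) = sum_{i<j} d(g_{ij}) ∧ dx_i ∧ dx_j = sum_{i<j, k} (∂g_{ij}/∂x_k) dx_k ∧ dx_i ∧ dx_j.
Expand each term, using dx_k ∧ dx_i ∧ dx_j = sgn(permutation) dx_{(a)} ∧ dx_{(b)} ∧ dx_{(c)} with (a < b < c) sorted:
  d(2*x*z) includes (∂/∂z)(2*x*z) dz = (2*x) dz, which multiplied by dx ∧ dy gives (2*x) dx ∧ dy ∧ dz
  d(2*x*(-x + y)) includes (∂/∂y)(2*x*(-x + y)) dy = (2*x) dy, which multiplied by dx ∧ dz gives (-2*x) dx ∧ dy ∧ dz
  d(2*x*y - z^2) includes (∂/∂x)(2*x*y - z^2) dx = (2*y) dx, which multiplied by dy ∧ dz gives (2*y) dx ∧ dy ∧ dz
Collecting like 3-forms: d(omega) = (2*y) dx ∧ dy ∧ dz.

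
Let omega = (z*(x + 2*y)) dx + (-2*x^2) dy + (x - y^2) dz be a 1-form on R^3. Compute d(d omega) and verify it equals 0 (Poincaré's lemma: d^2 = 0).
d(d omega) = 0

Step 1: d omega = sum_{i<j} (∂f_j/∂x_i - ∂f_i/∂x_j) dx_i ∧ dx_j:
  coeff of dx ∧ dy: -4*x - 2*z
  coeff of dx ∧ dz: -x - 2*y + 1
  coeff of dy ∧ dz: -2*y
Step 2: Apply d again to each 2-form coefficient. The only possible 3-form in R^3 is dx ∧ dy ∧ dz, with coefficient
  ∂(coeff of dy∧dz)/∂x - ∂(coeff of dx∧dz)/∂y + ∂(coeff of dx∧dy)/∂z
  = ∂/∂x (-2*y) - ∂/∂y (-x - 2*y + 1) + ∂/∂z (-4*x - 2*z).
Each of these terms simplifies to sums of mixed partials that cancel in pairs. The result is 0 (by equality of mixed partials for smooth functions — Schwarz / Clairaut).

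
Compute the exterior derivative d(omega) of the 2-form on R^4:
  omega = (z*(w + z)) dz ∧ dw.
d(omega) = 0

For a 2-form omega = sum_{i<j} g_{ij} dx_i ∧ dx_j, the exterior derivative is
  d(omega) = sum_{i<j} d(g_{ij}) ∧ dx_i ∧ dx_j = sum_{i<j, k} (∂g_{ij}/∂x_k) dx_k ∧ dx_i ∧ dx_j.
Expand each term, using dx_k ∧ dx_i ∧ dx_j = sgn(permutation) dx_{(a)} ∧ dx_{(b)} ∧ dx_{(c)} with (a < b < c) sorted:

Collecting like 3-forms: d(omega) = 0.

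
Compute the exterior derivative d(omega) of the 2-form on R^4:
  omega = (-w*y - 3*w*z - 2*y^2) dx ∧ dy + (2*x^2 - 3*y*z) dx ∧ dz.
d(omega) = (-3*w + 3*z) dx ∧ dy ∧ dz + (-y - 3*z) dx ∧ dy ∧ dw

For a 2-form omega = sum_{i<j} g_{ij} dx_i ∧ dx_j, the exterior derivative is
  d(omega) = sum_{i<j} d(g_{ij}) ∧ dx_i ∧ dx_j = sum_{i<j, k} (∂g_{ij}/∂x_k) dx_k ∧ dx_i ∧ dx_j.
Expand each term, using dx_k ∧ dx_i ∧ dx_j = sgn(permutation) dx_{(a)} ∧ dx_{(b)} ∧ dx_{(c)} with (a < b < c) sorted:
  d(-w*y - 3*w*z - 2*y^2) includes (∂/∂z)(-w*y - 3*w*z - 2*y^2) dz = (-3*w) dz, which multiplied by dx ∧ dy gives (-3*w) dx ∧ dy ∧ dz
  d(-w*y - 3*w*z - 2*y^2) includes (∂/∂w)(-w*y - 3*w*z - 2*y^2) dw = (-y - 3*z) dw, which multiplied by dx ∧ dy gives (-y - 3*z) dx ∧ dy ∧ dw
  d(2*x^2 - 3*y*z) includes (∂/∂y)(2*x^2 - 3*y*z) dy = (-3*z) dy, which multiplied by dx ∧ dz gives (3*z) dx ∧ dy ∧ dz
Collecting like 3-forms: d(omega) = (-3*w + 3*z) dx ∧ dy ∧ dz + (-y - 3*z) dx ∧ dy ∧ dw.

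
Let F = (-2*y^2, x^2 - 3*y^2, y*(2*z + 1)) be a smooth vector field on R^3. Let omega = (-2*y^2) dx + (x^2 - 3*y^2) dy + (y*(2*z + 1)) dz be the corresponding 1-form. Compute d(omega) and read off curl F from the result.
d(omega) = (2*z + 1) dy ∧ dz + (0) dz ∧ dx + (2*x + 4*y) dx ∧ dy; curl F = (2*z + 1, 0, 2*x + 4*y)

d omega = sum_{i<j} (∂f_j/∂x_i - ∂f_i/∂x_j) dx_i ∧ dx_j. Under the identification (dy ∧ dz, dz ∧ dx, dx ∧ dy) ↔ (e_x, e_y, e_z), the coefficients are exactly the components of curl F. Compute:
  ∂R/∂y - ∂Q/∂z = (2*z + 1) - (0) = 2*z + 1
  ∂P/∂z - ∂R/∂x = (0) - (0) = 0
  ∂Q/∂x - ∂P/∂y = (2*x) - (-4*y) = 2*x + 4*y.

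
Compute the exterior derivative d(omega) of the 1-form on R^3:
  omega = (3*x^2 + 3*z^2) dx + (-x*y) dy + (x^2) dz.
d(omega) = (-y) dx ∧ dy + (2*x - 6*z) dx ∧ dz

For a 1-form omega = sum_i f_i dx_i, the exterior derivative is
  d(omega) = sum_{i < j} (∂f_j/∂x_i - ∂f_i/∂x_j) dx_i ∧ dx_j.
  coefficient of dx ∧ dy: ∂f_2/∂x - ∂f_1/∂y = ∂(-x*y)/∂x - ∂(3*x^2 + 3*z^2)/∂y = -y
  coefficient of dx ∧ dz: ∂f_3/∂x - ∂f_1/∂z = ∂(x^2)/∂x - ∂(3*x^2 + 3*z^2)/∂z = 2*x - 6*z
Assembling: d(omega) = (-y) dx ∧ dy + (2*x - 6*z) dx ∧ dz.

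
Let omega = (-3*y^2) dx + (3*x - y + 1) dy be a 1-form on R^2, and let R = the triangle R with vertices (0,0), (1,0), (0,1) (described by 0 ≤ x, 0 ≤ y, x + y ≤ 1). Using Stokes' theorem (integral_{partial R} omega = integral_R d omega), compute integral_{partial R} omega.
integral_(partial R) omega = 5/2

Stokes: integral_partial_R omega = integral_R d omega with d omega = (∂Q/∂x - ∂P/∂y) dx ∧ dy.
  ∂Q/∂x = 3
  ∂P/∂y = -6*y
  integrand = ∂Q/∂x - ∂P/∂y = 6*y + 3.
Integrating over R: integral_0^1 integral_0^{1-x} (6*y + 3) dy dx = 5/2.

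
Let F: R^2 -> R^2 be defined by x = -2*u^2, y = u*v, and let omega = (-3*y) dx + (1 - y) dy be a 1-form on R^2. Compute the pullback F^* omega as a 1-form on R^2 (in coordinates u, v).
F^* omega = (v*(12*u^2 - u*v + 1)) du + (u*(-u*v + 1)) dv

Using F^*(f dg) = (f ∘ F) d(g ∘ F), substitute each coordinate x_i by F_i(u, v) in f_i, and replace dx_i by d F_i = (∂F_i/∂u) du + (∂F_i/∂v) dv.
  For the x component: f_1(F) = -3*u*v; d F_1 = (-4*u) du + (0) dv
  For the y component: f_2(F) = -u*v + 1; d F_2 = (v) du + (u) dv
Combining and collecting du, dv coefficients:
  coeff of du: v*(12*u^2 - u*v + 1)
  coeff of dv: u*(-u*v + 1)
F^* omega = (v*(12*u^2 - u*v + 1)) du + (u*(-u*v + 1)) dv.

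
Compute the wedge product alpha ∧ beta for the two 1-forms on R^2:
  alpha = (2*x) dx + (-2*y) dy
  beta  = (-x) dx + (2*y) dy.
alpha ∧ beta = (2*x*y) dx ∧ dy

Distribute the wedge, using dx_i ∧ dx_j = -dx_j ∧ dx_i and dx_i ∧ dx_i = 0. For each pair (i, j) with i < j, the coefficient of dx_i ∧ dx_j in alpha ∧ beta is (alpha_i * beta_j - alpha_j * beta_i). Collecting: alpha ∧ beta = (2*x*y) dx ∧ dy.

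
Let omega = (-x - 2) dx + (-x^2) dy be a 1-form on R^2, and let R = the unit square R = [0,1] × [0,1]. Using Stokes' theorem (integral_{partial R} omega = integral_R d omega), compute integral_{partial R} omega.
integral_(partial R) omega = -1

Stokes: integral_partial_R omega = integral_R d omega with d omega = (∂Q/∂x - ∂P/∂y) dx ∧ dy.
  ∂Q/∂x = -2*x
  ∂P/∂y = 0
  integrand = ∂Q/∂x - ∂P/∂y = -2*x.
Integrating over R: integral_0^1 integral_0^1 (-2*x) dx dy = -1.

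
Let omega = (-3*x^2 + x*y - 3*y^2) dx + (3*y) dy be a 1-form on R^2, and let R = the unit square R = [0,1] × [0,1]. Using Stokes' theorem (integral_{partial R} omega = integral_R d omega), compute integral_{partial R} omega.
integral_(partial R) omega = 5/2

Stokes: integral_partial_R omega = integral_R d omega with d omega = (∂Q/∂x - ∂P/∂y) dx ∧ dy.
  ∂Q/∂x = 0
  ∂P/∂y = x - 6*y
  integrand = ∂Q/∂x - ∂P/∂y = -x + 6*y.
Integrating over R: integral_0^1 integral_0^1 (-x + 6*y) dx dy = 5/2.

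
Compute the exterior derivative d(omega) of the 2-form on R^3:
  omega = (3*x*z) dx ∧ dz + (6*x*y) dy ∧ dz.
d(omega) = (6*y) dx ∧ dy ∧ dz

For a 2-form omega = sum_{i<j} g_{ij} dx_i ∧ dx_j, the exterior derivative is
  d(omega) = sum_{i<j} d(g_{ij}) ∧ dx_i ∧ dx_j = sum_{i<j, k} (∂g_{ij}/∂x_k) dx_k ∧ dx_i ∧ dx_j.
Expand each term, using dx_k ∧ dx_i ∧ dx_j = sgn(permutation) dx_{(a)} ∧ dx_{(b)} ∧ dx_{(c)} with (a < b < c) sorted:
  d(6*x*y) includes (∂/∂x)(6*x*y) dx = (6*y) dx, which multiplied by dy ∧ dz gives (6*y) dx ∧ dy ∧ dz
Collecting like 3-forms: d(omega) = (6*y) dx ∧ dy ∧ dz.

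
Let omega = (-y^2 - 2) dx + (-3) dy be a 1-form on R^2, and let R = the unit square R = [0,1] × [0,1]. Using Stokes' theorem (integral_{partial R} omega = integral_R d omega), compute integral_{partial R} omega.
integral_(partial R) omega = 1

Stokes: integral_partial_R omega = integral_R d omega with d omega = (∂Q/∂x - ∂P/∂y) dx ∧ dy.
  ∂Q/∂x = 0
  ∂P/∂y = -2*y
  integrand = ∂Q/∂x - ∂P/∂y = 2*y.
Integrating over R: integral_0^1 integral_0^1 (2*y) dx dy = 1.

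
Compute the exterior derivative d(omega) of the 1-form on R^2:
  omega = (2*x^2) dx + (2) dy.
d(omega) = 0

For a 1-form omega = sum_i f_i dx_i, the exterior derivative is
  d(omega) = sum_{i < j} (∂f_j/∂x_i - ∂f_i/∂x_j) dx_i ∧ dx_j.

Assembling: d(omega) = 0.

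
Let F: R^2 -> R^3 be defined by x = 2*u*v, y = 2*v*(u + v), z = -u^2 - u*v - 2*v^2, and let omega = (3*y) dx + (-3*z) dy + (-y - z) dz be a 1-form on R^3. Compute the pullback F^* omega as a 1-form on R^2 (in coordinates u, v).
F^* omega = (-2*u^3 + 7*u^2*v + 19*u*v^2 + 24*v^3) du + (5*u^3 + 27*u^2*v + 40*u*v^2 + 24*v^3) dv

Using F^*(f dg) = (f ∘ F) d(g ∘ F), substitute each coordinate x_i by F_i(u, v) in f_i, and replace dx_i by d F_i = (∂F_i/∂u) du + (∂F_i/∂v) dv.
  For the x component: f_1(F) = 6*v*(u + v); d F_1 = (2*v) du + (2*u) dv
  For the y component: f_2(F) = 3*u^2 + 3*u*v + 6*v^2; d F_2 = (2*v) du + (2*u + 4*v) dv
  For the z component: f_3(F) = u*(u - v); d F_3 = (-2*u - v) du + (-u - 4*v) dv
Combining and collecting du, dv coefficients:
  coeff of du: -2*u^3 + 7*u^2*v + 19*u*v^2 + 24*v^3
  coeff of dv: 5*u^3 + 27*u^2*v + 40*u*v^2 + 24*v^3
F^* omega = (-2*u^3 + 7*u^2*v + 19*u*v^2 + 24*v^3) du + (5*u^3 + 27*u^2*v + 40*u*v^2 + 24*v^3) dv.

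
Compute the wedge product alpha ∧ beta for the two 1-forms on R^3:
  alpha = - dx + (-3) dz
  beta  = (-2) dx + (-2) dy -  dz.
alpha ∧ beta = (2) dx ∧ dy + (-5) dx ∧ dz + (-6) dy ∧ dz

Distribute the wedge, using dx_i ∧ dx_j = -dx_j ∧ dx_i and dx_i ∧ dx_i = 0. For each pair (i, j) with i < j, the coefficient of dx_i ∧ dx_j in alpha ∧ beta is (alpha_i * beta_j - alpha_j * beta_i). Collecting: alpha ∧ beta = (2) dx ∧ dy + (-5) dx ∧ dz + (-6) dy ∧ dz.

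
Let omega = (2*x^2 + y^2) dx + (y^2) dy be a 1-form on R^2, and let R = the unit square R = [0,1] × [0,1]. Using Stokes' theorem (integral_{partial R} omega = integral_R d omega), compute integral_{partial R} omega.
integral_(partial R) omega = -1

Stokes: integral_partial_R omega = integral_R d omega with d omega = (∂Q/∂x - ∂P/∂y) dx ∧ dy.
  ∂Q/∂x = 0
  ∂P/∂y = 2*y
  integrand = ∂Q/∂x - ∂P/∂y = -2*y.
Integrating over R: integral_0^1 integral_0^1 (-2*y) dx dy = -1.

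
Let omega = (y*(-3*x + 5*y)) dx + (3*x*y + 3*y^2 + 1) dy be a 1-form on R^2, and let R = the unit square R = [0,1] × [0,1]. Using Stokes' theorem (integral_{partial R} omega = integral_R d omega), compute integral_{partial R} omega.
integral_(partial R) omega = -2

Stokes: integral_partial_R omega = integral_R d omega with d omega = (∂Q/∂x - ∂P/∂y) dx ∧ dy.
  ∂Q/∂x = 3*y
  ∂P/∂y = -3*x + 10*y
  integrand = ∂Q/∂x - ∂P/∂y = 3*x - 7*y.
Integrating over R: integral_0^1 integral_0^1 (3*x - 7*y) dx dy = -2.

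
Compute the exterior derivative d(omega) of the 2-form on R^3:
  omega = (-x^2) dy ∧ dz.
d(omega) = (-2*x) dx ∧ dy ∧ dz

For a 2-form omega = sum_{i<j} g_{ij} dx_i ∧ dx_j, the exterior derivative is
  d(omega) = sum_{i<j} d(g_{ij}) ∧ dx_i ∧ dx_j = sum_{i<j, k} (∂g_{ij}/∂x_k) dx_k ∧ dx_i ∧ dx_j.
Expand each term, using dx_k ∧ dx_i ∧ dx_j = sgn(permutation) dx_{(a)} ∧ dx_{(b)} ∧ dx_{(c)} with (a < b < c) sorted:
  d(-x^2) includes (∂/∂x)(-x^2) dx = (-2*x) dx, which multiplied by dy ∧ dz gives (-2*x) dx ∧ dy ∧ dz
Collecting like 3-forms: d(omega) = (-2*x) dx ∧ dy ∧ dz.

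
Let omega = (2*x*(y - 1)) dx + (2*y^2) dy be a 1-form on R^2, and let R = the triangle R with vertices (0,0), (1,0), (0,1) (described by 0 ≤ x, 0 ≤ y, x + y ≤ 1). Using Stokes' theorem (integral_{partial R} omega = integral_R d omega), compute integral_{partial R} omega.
integral_(partial R) omega = -1/3

Stokes: integral_partial_R omega = integral_R d omega with d omega = (∂Q/∂x - ∂P/∂y) dx ∧ dy.
  ∂Q/∂x = 0
  ∂P/∂y = 2*x
  integrand = ∂Q/∂x - ∂P/∂y = -2*x.
Integrating over R: integral_0^1 integral_0^{1-x} (-2*x) dy dx = -1/3.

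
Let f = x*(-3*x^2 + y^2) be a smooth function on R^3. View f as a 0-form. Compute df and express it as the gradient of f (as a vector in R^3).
df = (-9*x^2 + y^2) dx + (2*x*y) dy + (0) dz; grad f = (-9*x^2 + y^2, 2*x*y, 0)

For a 0-form f, d f = (∂f/∂x) dx + (∂f/∂y) dy + (∂f/∂z) dz. The components of the vector representation are exactly the entries of grad f in Cartesian coordinates:
  ∂f/∂x = -9*x^2 + y^2
  ∂f/∂y = 2*x*y
  ∂f/∂z = 0.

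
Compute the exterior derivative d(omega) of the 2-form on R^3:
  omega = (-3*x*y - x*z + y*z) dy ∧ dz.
d(omega) = (-3*y - z) dx ∧ dy ∧ dz

For a 2-form omega = sum_{i<j} g_{ij} dx_i ∧ dx_j, the exterior derivative is
  d(omega) = sum_{i<j} d(g_{ij}) ∧ dx_i ∧ dx_j = sum_{i<j, k} (∂g_{ij}/∂x_k) dx_k ∧ dx_i ∧ dx_j.
Expand each term, using dx_k ∧ dx_i ∧ dx_j = sgn(permutation) dx_{(a)} ∧ dx_{(b)} ∧ dx_{(c)} with (a < b < c) sorted:
  d(-3*x*y - x*z + y*z) includes (∂/∂x)(-3*x*y - x*z + y*z) dx = (-3*y - z) dx, which multiplied by dy ∧ dz gives (-3*y - z) dx ∧ dy ∧ dz
Collecting like 3-forms: d(omega) = (-3*y - z) dx ∧ dy ∧ dz.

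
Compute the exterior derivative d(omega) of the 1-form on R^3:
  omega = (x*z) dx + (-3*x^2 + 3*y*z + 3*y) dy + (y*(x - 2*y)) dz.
d(omega) = (-6*x) dx ∧ dy + (-x + y) dx ∧ dz + (x - 7*y) dy ∧ dz

For a 1-form omega = sum_i f_i dx_i, the exterior derivative is
  d(omega) = sum_{i < j} (∂f_j/∂x_i - ∂f_i/∂x_j) dx_i ∧ dx_j.
  coefficient of dx ∧ dy: ∂f_2/∂x - ∂f_1/∂y = ∂(-3*x^2 + 3*y*z + 3*y)/∂x - ∂(x*z)/∂y = -6*x
  coefficient of dx ∧ dz: ∂f_3/∂x - ∂f_1/∂z = ∂(y*(x - 2*y))/∂x - ∂(x*z)/∂z = -x + y
  coefficient of dy ∧ dz: ∂f_3/∂y - ∂f_2/∂z = ∂(y*(x - 2*y))/∂y - ∂(-3*x^2 + 3*y*z + 3*y)/∂z = x - 7*y
Assembling: d(omega) = (-6*x) dx ∧ dy + (-x + y) dx ∧ dz + (x - 7*y) dy ∧ dz.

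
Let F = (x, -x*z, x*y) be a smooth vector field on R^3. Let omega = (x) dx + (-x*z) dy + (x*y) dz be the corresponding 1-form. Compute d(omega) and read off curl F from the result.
d(omega) = (2*x) dy ∧ dz + (-y) dz ∧ dx + (-z) dx ∧ dy; curl F = (2*x, -y, -z)

d omega = sum_{i<j} (∂f_j/∂x_i - ∂f_i/∂x_j) dx_i ∧ dx_j. Under the identification (dy ∧ dz, dz ∧ dx, dx ∧ dy) ↔ (e_x, e_y, e_z), the coefficients are exactly the components of curl F. Compute:
  ∂R/∂y - ∂Q/∂z = (x) - (-x) = 2*x
  ∂P/∂z - ∂R/∂x = (0) - (y) = -y
  ∂Q/∂x - ∂P/∂y = (-z) - (0) = -z.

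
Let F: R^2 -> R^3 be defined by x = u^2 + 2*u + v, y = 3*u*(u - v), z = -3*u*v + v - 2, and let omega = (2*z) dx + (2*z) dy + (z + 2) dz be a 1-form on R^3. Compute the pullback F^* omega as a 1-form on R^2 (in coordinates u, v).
F^* omega = (-48*u^2*v + 27*u*v^2 + 4*u*v - 32*u - 9*v^2 + 16*v - 8) du + (27*u^2*v - 18*u*v + 12*u + 3*v - 4) dv

Using F^*(f dg) = (f ∘ F) d(g ∘ F), substitute each coordinate x_i by F_i(u, v) in f_i, and replace dx_i by d F_i = (∂F_i/∂u) du + (∂F_i/∂v) dv.
  For the x component: f_1(F) = -6*u*v + 2*v - 4; d F_1 = (2*u + 2) du + (1) dv
  For the y component: f_2(F) = -6*u*v + 2*v - 4; d F_2 = (6*u - 3*v) du + (-3*u) dv
  For the z component: f_3(F) = v*(1 - 3*u); d F_3 = (-3*v) du + (1 - 3*u) dv
Combining and collecting du, dv coefficients:
  coeff of du: -48*u^2*v + 27*u*v^2 + 4*u*v - 32*u - 9*v^2 + 16*v - 8
  coeff of dv: 27*u^2*v - 18*u*v + 12*u + 3*v - 4
F^* omega = (-48*u^2*v + 27*u*v^2 + 4*u*v - 32*u - 9*v^2 + 16*v - 8) du + (27*u^2*v - 18*u*v + 12*u + 3*v - 4) dv.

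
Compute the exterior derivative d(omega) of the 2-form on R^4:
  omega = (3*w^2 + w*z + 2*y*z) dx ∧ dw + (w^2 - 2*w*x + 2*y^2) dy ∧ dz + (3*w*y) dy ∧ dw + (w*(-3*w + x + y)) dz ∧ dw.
d(omega) = (-2*z) dx ∧ dy ∧ dw + (-2*y) dx ∧ dz ∧ dw + (-2*w) dx ∧ dy ∧ dz + (3*w - 2*x) dy ∧ dz ∧ dw

For a 2-form omega = sum_{i<j} g_{ij} dx_i ∧ dx_j, the exterior derivative is
  d(omega) = sum_{i<j} d(g_{ij}) ∧ dx_i ∧ dx_j = sum_{i<j, k} (∂g_{ij}/∂x_k) dx_k ∧ dx_i ∧ dx_j.
Expand each term, using dx_k ∧ dx_i ∧ dx_j = sgn(permutation) dx_{(a)} ∧ dx_{(b)} ∧ dx_{(c)} with (a < b < c) sorted:
  d(3*w^2 + w*z + 2*y*z) includes (∂/∂y)(3*w^2 + w*z + 2*y*z) dy = (2*z) dy, which multiplied by dx ∧ dw gives (-2*z) dx ∧ dy ∧ dw
  d(3*w^2 + w*z + 2*y*z) includes (∂/∂z)(3*w^2 + w*z + 2*y*z) dz = (w + 2*y) dz, which multiplied by dx ∧ dw gives (-w - 2*y) dx ∧ dz ∧ dw
  d(w^2 - 2*w*x + 2*y^2) includes (∂/∂x)(w^2 - 2*w*x + 2*y^2) dx = (-2*w) dx, which multiplied by dy ∧ dz gives (-2*w) dx ∧ dy ∧ dz
  d(w^2 - 2*w*x + 2*y^2) includes (∂/∂w)(w^2 - 2*w*x + 2*y^2) dw = (2*w - 2*x) dw, which multiplied by dy ∧ dz gives (2*w - 2*x) dy ∧ dz ∧ dw
  d(w*(-3*w + x + y)) includes (∂/∂x)(w*(-3*w + x + y)) dx = (w) dx, which multiplied by dz ∧ dw gives (w) dx ∧ dz ∧ dw
  d(w*(-3*w + x + y)) includes (∂/∂y)(w*(-3*w + x + y)) dy = (w) dy, which multiplied by dz ∧ dw gives (w) dy ∧ dz ∧ dw
Collecting like 3-forms: d(omega) = (-2*z) dx ∧ dy ∧ dw + (-2*y) dx ∧ dz ∧ dw + (-2*w) dx ∧ dy ∧ dz + (3*w - 2*x) dy ∧ dz ∧ dw.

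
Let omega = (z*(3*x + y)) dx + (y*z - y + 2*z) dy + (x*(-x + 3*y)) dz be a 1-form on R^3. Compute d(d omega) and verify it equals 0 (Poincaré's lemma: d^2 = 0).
d(d omega) = 0

Step 1: d omega = sum_{i<j} (∂f_j/∂x_i - ∂f_i/∂x_j) dx_i ∧ dx_j:
  coeff of dx ∧ dy: -z
  coeff of dx ∧ dz: -5*x + 2*y
  coeff of dy ∧ dz: 3*x - y - 2
Step 2: Apply d again to each 2-form coefficient. The only possible 3-form in R^3 is dx ∧ dy ∧ dz, with coefficient
  ∂(coeff of dy∧dz)/∂x - ∂(coeff of dx∧dz)/∂y + ∂(coeff of dx∧dy)/∂z
  = ∂/∂x (3*x - y - 2) - ∂/∂y (-5*x + 2*y) + ∂/∂z (-z).
Each of these terms simplifies to sums of mixed partials that cancel in pairs. The result is 0 (by equality of mixed partials for smooth functions — Schwarz / Clairaut).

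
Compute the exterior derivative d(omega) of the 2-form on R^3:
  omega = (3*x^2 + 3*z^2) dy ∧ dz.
d(omega) = (6*x) dx ∧ dy ∧ dz

For a 2-form omega = sum_{i<j} g_{ij} dx_i ∧ dx_j, the exterior derivative is
  d(omega) = sum_{i<j} d(g_{ij}) ∧ dx_i ∧ dx_j = sum_{i<j, k} (∂g_{ij}/∂x_k) dx_k ∧ dx_i ∧ dx_j.
Expand each term, using dx_k ∧ dx_i ∧ dx_j = sgn(permutation) dx_{(a)} ∧ dx_{(b)} ∧ dx_{(c)} with (a < b < c) sorted:
  d(3*x^2 + 3*z^2) includes (∂/∂x)(3*x^2 + 3*z^2) dx = (6*x) dx, which multiplied by dy ∧ dz gives (6*x) dx ∧ dy ∧ dz
Collecting like 3-forms: d(omega) = (6*x) dx ∧ dy ∧ dz.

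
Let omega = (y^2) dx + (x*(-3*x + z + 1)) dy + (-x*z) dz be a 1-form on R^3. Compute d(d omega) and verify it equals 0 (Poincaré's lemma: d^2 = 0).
d(d omega) = 0

Step 1: d omega = sum_{i<j} (∂f_j/∂x_i - ∂f_i/∂x_j) dx_i ∧ dx_j:
  coeff of dx ∧ dy: -6*x - 2*y + z + 1
  coeff of dx ∧ dz: -z
  coeff of dy ∧ dz: -x
Step 2: Apply d again to each 2-form coefficient. The only possible 3-form in R^3 is dx ∧ dy ∧ dz, with coefficient
  ∂(coeff of dy∧dz)/∂x - ∂(coeff of dx∧dz)/∂y + ∂(coeff of dx∧dy)/∂z
  = ∂/∂x (-x) - ∂/∂y (-z) + ∂/∂z (-6*x - 2*y + z + 1).
Each of these terms simplifies to sums of mixed partials that cancel in pairs. The result is 0 (by equality of mixed partials for smooth functions — Schwarz / Clairaut).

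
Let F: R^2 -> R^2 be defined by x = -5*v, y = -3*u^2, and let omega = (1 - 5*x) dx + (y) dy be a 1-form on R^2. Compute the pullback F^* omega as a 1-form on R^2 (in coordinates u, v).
F^* omega = (18*u^3) du + (-125*v - 5) dv

Using F^*(f dg) = (f ∘ F) d(g ∘ F), substitute each coordinate x_i by F_i(u, v) in f_i, and replace dx_i by d F_i = (∂F_i/∂u) du + (∂F_i/∂v) dv.
  For the x component: f_1(F) = 25*v + 1; d F_1 = (0) du + (-5) dv
  For the y component: f_2(F) = -3*u^2; d F_2 = (-6*u) du + (0) dv
Combining and collecting du, dv coefficients:
  coeff of du: 18*u^3
  coeff of dv: -125*v - 5
F^* omega = (18*u^3) du + (-125*v - 5) dv.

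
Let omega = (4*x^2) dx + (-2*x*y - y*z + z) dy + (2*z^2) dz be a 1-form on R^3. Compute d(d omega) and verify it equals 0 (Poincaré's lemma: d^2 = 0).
d(d omega) = 0

Step 1: d omega = sum_{i<j} (∂f_j/∂x_i - ∂f_i/∂x_j) dx_i ∧ dx_j:
  coeff of dx ∧ dy: -2*y
  coeff of dx ∧ dz: 0
  coeff of dy ∧ dz: y - 1
Step 2: Apply d again to each 2-form coefficient. The only possible 3-form in R^3 is dx ∧ dy ∧ dz, with coefficient
  ∂(coeff of dy∧dz)/∂x - ∂(coeff of dx∧dz)/∂y + ∂(coeff of dx∧dy)/∂z
  = ∂/∂x (y - 1) - ∂/∂y (0) + ∂/∂z (-2*y).
Each of these terms simplifies to sums of mixed partials that cancel in pairs. The result is 0 (by equality of mixed partials for smooth functions — Schwarz / Clairaut).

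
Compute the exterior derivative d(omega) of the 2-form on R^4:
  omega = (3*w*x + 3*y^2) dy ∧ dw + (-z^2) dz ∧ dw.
d(omega) = (3*w) dx ∧ dy ∧ dw

For a 2-form omega = sum_{i<j} g_{ij} dx_i ∧ dx_j, the exterior derivative is
  d(omega) = sum_{i<j} d(g_{ij}) ∧ dx_i ∧ dx_j = sum_{i<j, k} (∂g_{ij}/∂x_k) dx_k ∧ dx_i ∧ dx_j.
Expand each term, using dx_k ∧ dx_i ∧ dx_j = sgn(permutation) dx_{(a)} ∧ dx_{(b)} ∧ dx_{(c)} with (a < b < c) sorted:
  d(3*w*x + 3*y^2) includes (∂/∂x)(3*w*x + 3*y^2) dx = (3*w) dx, which multiplied by dy ∧ dw gives (3*w) dx ∧ dy ∧ dw
Collecting like 3-forms: d(omega) = (3*w) dx ∧ dy ∧ dw.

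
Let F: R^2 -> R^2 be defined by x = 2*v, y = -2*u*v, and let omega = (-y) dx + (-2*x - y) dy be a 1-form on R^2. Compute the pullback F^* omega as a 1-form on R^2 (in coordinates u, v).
F^* omega = (4*v^2*(2 - u)) du + (4*u*v*(3 - u)) dv

Using F^*(f dg) = (f ∘ F) d(g ∘ F), substitute each coordinate x_i by F_i(u, v) in f_i, and replace dx_i by d F_i = (∂F_i/∂u) du + (∂F_i/∂v) dv.
  For the x component: f_1(F) = 2*u*v; d F_1 = (0) du + (2) dv
  For the y component: f_2(F) = 2*v*(u - 2); d F_2 = (-2*v) du + (-2*u) dv
Combining and collecting du, dv coefficients:
  coeff of du: 4*v^2*(2 - u)
  coeff of dv: 4*u*v*(3 - u)
F^* omega = (4*v^2*(2 - u)) du + (4*u*v*(3 - u)) dv.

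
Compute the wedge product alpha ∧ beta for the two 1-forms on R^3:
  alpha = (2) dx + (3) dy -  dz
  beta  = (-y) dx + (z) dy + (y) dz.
alpha ∧ beta = (3*y + 2*z) dx ∧ dy + (y) dx ∧ dz + (3*y + z) dy ∧ dz

Distribute the wedge, using dx_i ∧ dx_j = -dx_j ∧ dx_i and dx_i ∧ dx_i = 0. For each pair (i, j) with i < j, the coefficient of dx_i ∧ dx_j in alpha ∧ beta is (alpha_i * beta_j - alpha_j * beta_i). Collecting: alpha ∧ beta = (3*y + 2*z) dx ∧ dy + (y) dx ∧ dz + (3*y + z) dy ∧ dz.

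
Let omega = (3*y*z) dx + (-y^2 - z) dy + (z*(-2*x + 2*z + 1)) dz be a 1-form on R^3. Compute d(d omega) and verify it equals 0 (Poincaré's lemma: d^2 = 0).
d(d omega) = 0

Step 1: d omega = sum_{i<j} (∂f_j/∂x_i - ∂f_i/∂x_j) dx_i ∧ dx_j:
  coeff of dx ∧ dy: -3*z
  coeff of dx ∧ dz: -3*y - 2*z
  coeff of dy ∧ dz: 1
Step 2: Apply d again to each 2-form coefficient. The only possible 3-form in R^3 is dx ∧ dy ∧ dz, with coefficient
  ∂(coeff of dy∧dz)/∂x - ∂(coeff of dx∧dz)/∂y + ∂(coeff of dx∧dy)/∂z
  = ∂/∂x (1) - ∂/∂y (-3*y - 2*z) + ∂/∂z (-3*z).
Each of these terms simplifies to sums of mixed partials that cancel in pairs. The result is 0 (by equality of mixed partials for smooth functions — Schwarz / Clairaut).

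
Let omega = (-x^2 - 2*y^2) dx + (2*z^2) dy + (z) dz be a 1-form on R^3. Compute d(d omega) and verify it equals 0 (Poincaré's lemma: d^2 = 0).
d(d omega) = 0

Step 1: d omega = sum_{i<j} (∂f_j/∂x_i - ∂f_i/∂x_j) dx_i ∧ dx_j:
  coeff of dx ∧ dy: 4*y
  coeff of dx ∧ dz: 0
  coeff of dy ∧ dz: -4*z
Step 2: Apply d again to each 2-form coefficient. The only possible 3-form in R^3 is dx ∧ dy ∧ dz, with coefficient
  ∂(coeff of dy∧dz)/∂x - ∂(coeff of dx∧dz)/∂y + ∂(coeff of dx∧dy)/∂z
  = ∂/∂x (-4*z) - ∂/∂y (0) + ∂/∂z (4*y).
Each of these terms simplifies to sums of mixed partials that cancel in pairs. The result is 0 (by equality of mixed partials for smooth functions — Schwarz / Clairaut).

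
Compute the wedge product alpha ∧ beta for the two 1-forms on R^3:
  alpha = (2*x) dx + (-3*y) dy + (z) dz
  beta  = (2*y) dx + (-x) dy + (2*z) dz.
alpha ∧ beta = (-2*x^2 + 6*y^2) dx ∧ dy + (2*z*(2*x - y)) dx ∧ dz + (z*(x - 6*y)) dy ∧ dz

Distribute the wedge, using dx_i ∧ dx_j = -dx_j ∧ dx_i and dx_i ∧ dx_i = 0. For each pair (i, j) with i < j, the coefficient of dx_i ∧ dx_j in alpha ∧ beta is (alpha_i * beta_j - alpha_j * beta_i). Collecting: alpha ∧ beta = (-2*x^2 + 6*y^2) dx ∧ dy + (2*z*(2*x - y)) dx ∧ dz + (z*(x - 6*y)) dy ∧ dz.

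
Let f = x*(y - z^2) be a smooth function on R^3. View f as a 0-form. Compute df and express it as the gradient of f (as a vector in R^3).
df = (y - z^2) dx + (x) dy + (-2*x*z) dz; grad f = (y - z^2, x, -2*x*z)

For a 0-form f, d f = (∂f/∂x) dx + (∂f/∂y) dy + (∂f/∂z) dz. The components of the vector representation are exactly the entries of grad f in Cartesian coordinates:
  ∂f/∂x = y - z^2
  ∂f/∂y = x
  ∂f/∂z = -2*x*z.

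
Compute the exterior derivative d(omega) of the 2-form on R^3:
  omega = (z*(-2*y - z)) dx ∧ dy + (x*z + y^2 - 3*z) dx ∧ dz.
d(omega) = (-4*y - 2*z) dx ∧ dy ∧ dz

For a 2-form omega = sum_{i<j} g_{ij} dx_i ∧ dx_j, the exterior derivative is
  d(omega) = sum_{i<j} d(g_{ij}) ∧ dx_i ∧ dx_j = sum_{i<j, k} (∂g_{ij}/∂x_k) dx_k ∧ dx_i ∧ dx_j.
Expand each term, using dx_k ∧ dx_i ∧ dx_j = sgn(permutation) dx_{(a)} ∧ dx_{(b)} ∧ dx_{(c)} with (a < b < c) sorted:
  d(z*(-2*y - z)) includes (∂/∂z)(z*(-2*y - z)) dz = (-2*y - 2*z) dz, which multiplied by dx ∧ dy gives (-2*y - 2*z) dx ∧ dy ∧ dz
  d(x*z + y^2 - 3*z) includes (∂/∂y)(x*z + y^2 - 3*z) dy = (2*y) dy, which multiplied by dx ∧ dz gives (-2*y) dx ∧ dy ∧ dz
Collecting like 3-forms: d(omega) = (-4*y - 2*z) dx ∧ dy ∧ dz.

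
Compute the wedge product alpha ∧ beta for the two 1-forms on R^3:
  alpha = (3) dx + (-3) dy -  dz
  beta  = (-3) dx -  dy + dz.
alpha ∧ beta = (-12) dx ∧ dy + (-4) dy ∧ dz

Distribute the wedge, using dx_i ∧ dx_j = -dx_j ∧ dx_i and dx_i ∧ dx_i = 0. For each pair (i, j) with i < j, the coefficient of dx_i ∧ dx_j in alpha ∧ beta is (alpha_i * beta_j - alpha_j * beta_i). Collecting: alpha ∧ beta = (-12) dx ∧ dy + (-4) dy ∧ dz.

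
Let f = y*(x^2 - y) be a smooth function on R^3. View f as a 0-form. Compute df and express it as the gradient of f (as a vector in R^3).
df = (2*x*y) dx + (x^2 - 2*y) dy + (0) dz; grad f = (2*x*y, x^2 - 2*y, 0)

For a 0-form f, d f = (∂f/∂x) dx + (∂f/∂y) dy + (∂f/∂z) dz. The components of the vector representation are exactly the entries of grad f in Cartesian coordinates:
  ∂f/∂x = 2*x*y
  ∂f/∂y = x^2 - 2*y
  ∂f/∂z = 0.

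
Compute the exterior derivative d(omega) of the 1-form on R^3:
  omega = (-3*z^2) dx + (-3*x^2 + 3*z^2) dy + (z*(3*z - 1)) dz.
d(omega) = (-6*x) dx ∧ dy + (6*z) dx ∧ dz + (-6*z) dy ∧ dz

For a 1-form omega = sum_i f_i dx_i, the exterior derivative is
  d(omega) = sum_{i < j} (∂f_j/∂x_i - ∂f_i/∂x_j) dx_i ∧ dx_j.
  coefficient of dx ∧ dy: ∂f_2/∂x - ∂f_1/∂y = ∂(-3*x^2 + 3*z^2)/∂x - ∂(-3*z^2)/∂y = -6*x
  coefficient of dx ∧ dz: ∂f_3/∂x - ∂f_1/∂z = ∂(z*(3*z - 1))/∂x - ∂(-3*z^2)/∂z = 6*z
  coefficient of dy ∧ dz: ∂f_3/∂y - ∂f_2/∂z = ∂(z*(3*z - 1))/∂y - ∂(-3*x^2 + 3*z^2)/∂z = -6*z
Assembling: d(omega) = (-6*x) dx ∧ dy + (6*z) dx ∧ dz + (-6*z) dy ∧ dz.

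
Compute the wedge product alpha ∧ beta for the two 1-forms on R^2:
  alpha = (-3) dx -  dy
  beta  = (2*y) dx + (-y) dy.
alpha ∧ beta = (5*y) dx ∧ dy

Distribute the wedge, using dx_i ∧ dx_j = -dx_j ∧ dx_i and dx_i ∧ dx_i = 0. For each pair (i, j) with i < j, the coefficient of dx_i ∧ dx_j in alpha ∧ beta is (alpha_i * beta_j - alpha_j * beta_i). Collecting: alpha ∧ beta = (5*y) dx ∧ dy.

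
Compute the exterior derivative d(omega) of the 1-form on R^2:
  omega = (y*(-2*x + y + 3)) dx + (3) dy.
d(omega) = (2*x - 2*y - 3) dx ∧ dy

For a 1-form omega = sum_i f_i dx_i, the exterior derivative is
  d(omega) = sum_{i < j} (∂f_j/∂x_i - ∂f_i/∂x_j) dx_i ∧ dx_j.
  coefficient of dx ∧ dy: ∂f_2/∂x - ∂f_1/∂y = ∂(3)/∂x - ∂(y*(-2*x + y + 3))/∂y = 2*x - 2*y - 3
Assembling: d(omega) = (2*x - 2*y - 3) dx ∧ dy.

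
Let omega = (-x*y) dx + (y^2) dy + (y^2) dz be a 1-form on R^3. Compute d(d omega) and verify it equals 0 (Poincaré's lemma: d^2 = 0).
d(d omega) = 0

Step 1: d omega = sum_{i<j} (∂f_j/∂x_i - ∂f_i/∂x_j) dx_i ∧ dx_j:
  coeff of dx ∧ dy: x
  coeff of dx ∧ dz: 0
  coeff of dy ∧ dz: 2*y
Step 2: Apply d again to each 2-form coefficient. The only possible 3-form in R^3 is dx ∧ dy ∧ dz, with coefficient
  ∂(coeff of dy∧dz)/∂x - ∂(coeff of dx∧dz)/∂y + ∂(coeff of dx∧dy)/∂z
  = ∂/∂x (2*y) - ∂/∂y (0) + ∂/∂z (x).
Each of these terms simplifies to sums of mixed partials that cancel in pairs. The result is 0 (by equality of mixed partials for smooth functions — Schwarz / Clairaut).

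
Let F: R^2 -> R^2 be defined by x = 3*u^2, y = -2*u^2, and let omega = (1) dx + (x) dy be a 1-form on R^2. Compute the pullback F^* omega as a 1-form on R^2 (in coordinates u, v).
F^* omega = (-12*u^3 + 6*u) du

Using F^*(f dg) = (f ∘ F) d(g ∘ F), substitute each coordinate x_i by F_i(u, v) in f_i, and replace dx_i by d F_i = (∂F_i/∂u) du + (∂F_i/∂v) dv.
  For the x component: f_1(F) = 1; d F_1 = (6*u) du + (0) dv
  For the y component: f_2(F) = 3*u^2; d F_2 = (-4*u) du + (0) dv
Combining and collecting du, dv coefficients:
  coeff of du: -12*u^3 + 6*u
  coeff of dv: 0
F^* omega = (-12*u^3 + 6*u) du.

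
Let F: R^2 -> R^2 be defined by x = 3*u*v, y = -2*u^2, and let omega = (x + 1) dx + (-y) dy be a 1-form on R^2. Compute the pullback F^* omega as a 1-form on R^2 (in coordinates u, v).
F^* omega = (-8*u^3 + 9*u*v^2 + 3*v) du + (3*u*(3*u*v + 1)) dv

Using F^*(f dg) = (f ∘ F) d(g ∘ F), substitute each coordinate x_i by F_i(u, v) in f_i, and replace dx_i by d F_i = (∂F_i/∂u) du + (∂F_i/∂v) dv.
  For the x component: f_1(F) = 3*u*v + 1; d F_1 = (3*v) du + (3*u) dv
  For the y component: f_2(F) = 2*u^2; d F_2 = (-4*u) du + (0) dv
Combining and collecting du, dv coefficients:
  coeff of du: -8*u^3 + 9*u*v^2 + 3*v
  coeff of dv: 3*u*(3*u*v + 1)
F^* omega = (-8*u^3 + 9*u*v^2 + 3*v) du + (3*u*(3*u*v + 1)) dv.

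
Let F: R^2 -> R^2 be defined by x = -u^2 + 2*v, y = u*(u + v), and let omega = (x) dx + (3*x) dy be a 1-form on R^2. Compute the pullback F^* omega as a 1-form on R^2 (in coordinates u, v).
F^* omega = (-4*u^3 - 3*u^2*v + 8*u*v + 6*v^2) du + (-3*u^3 - 2*u^2 + 6*u*v + 4*v) dv

Using F^*(f dg) = (f ∘ F) d(g ∘ F), substitute each coordinate x_i by F_i(u, v) in f_i, and replace dx_i by d F_i = (∂F_i/∂u) du + (∂F_i/∂v) dv.
  For the x component: f_1(F) = -u^2 + 2*v; d F_1 = (-2*u) du + (2) dv
  For the y component: f_2(F) = -3*u^2 + 6*v; d F_2 = (2*u + v) du + (u) dv
Combining and collecting du, dv coefficients:
  coeff of du: -4*u^3 - 3*u^2*v + 8*u*v + 6*v^2
  coeff of dv: -3*u^3 - 2*u^2 + 6*u*v + 4*v
F^* omega = (-4*u^3 - 3*u^2*v + 8*u*v + 6*v^2) du + (-3*u^3 - 2*u^2 + 6*u*v + 4*v) dv.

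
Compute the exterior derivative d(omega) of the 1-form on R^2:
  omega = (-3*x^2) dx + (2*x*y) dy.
d(omega) = (2*y) dx ∧ dy

For a 1-form omega = sum_i f_i dx_i, the exterior derivative is
  d(omega) = sum_{i < j} (∂f_j/∂x_i - ∂f_i/∂x_j) dx_i ∧ dx_j.
  coefficient of dx ∧ dy: ∂f_2/∂x - ∂f_1/∂y = ∂(2*x*y)/∂x - ∂(-3*x^2)/∂y = 2*y
Assembling: d(omega) = (2*y) dx ∧ dy.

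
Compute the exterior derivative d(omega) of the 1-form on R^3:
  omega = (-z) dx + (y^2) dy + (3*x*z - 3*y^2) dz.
d(omega) = (3*z + 1) dx ∧ dz + (-6*y) dy ∧ dz

For a 1-form omega = sum_i f_i dx_i, the exterior derivative is
  d(omega) = sum_{i < j} (∂f_j/∂x_i - ∂f_i/∂x_j) dx_i ∧ dx_j.
  coefficient of dx ∧ dz: ∂f_3/∂x - ∂f_1/∂z = ∂(3*x*z - 3*y^2)/∂x - ∂(-z)/∂z = 3*z + 1
  coefficient of dy ∧ dz: ∂f_3/∂y - ∂f_2/∂z = ∂(3*x*z - 3*y^2)/∂y - ∂(y^2)/∂z = -6*y
Assembling: d(omega) = (3*z + 1) dx ∧ dz + (-6*y) dy ∧ dz.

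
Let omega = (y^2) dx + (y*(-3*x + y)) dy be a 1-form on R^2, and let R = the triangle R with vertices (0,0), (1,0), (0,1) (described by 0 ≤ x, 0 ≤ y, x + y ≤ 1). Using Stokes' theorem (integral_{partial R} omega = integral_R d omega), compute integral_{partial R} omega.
integral_(partial R) omega = -5/6

Stokes: integral_partial_R omega = integral_R d omega with d omega = (∂Q/∂x - ∂P/∂y) dx ∧ dy.
  ∂Q/∂x = -3*y
  ∂P/∂y = 2*y
  integrand = ∂Q/∂x - ∂P/∂y = -5*y.
Integrating over R: integral_0^1 integral_0^{1-x} (-5*y) dy dx = -5/6.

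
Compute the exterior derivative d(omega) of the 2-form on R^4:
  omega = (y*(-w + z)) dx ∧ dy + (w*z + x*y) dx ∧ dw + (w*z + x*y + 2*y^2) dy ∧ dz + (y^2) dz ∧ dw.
d(omega) = (2*y) dx ∧ dy ∧ dz + (-x - y) dx ∧ dy ∧ dw + (-w) dx ∧ dz ∧ dw + (2*y + z) dy ∧ dz ∧ dw

For a 2-form omega = sum_{i<j} g_{ij} dx_i ∧ dx_j, the exterior derivative is
  d(omega) = sum_{i<j} d(g_{ij}) ∧ dx_i ∧ dx_j = sum_{i<j, k} (∂g_{ij}/∂x_k) dx_k ∧ dx_i ∧ dx_j.
Expand each term, using dx_k ∧ dx_i ∧ dx_j = sgn(permutation) dx_{(a)} ∧ dx_{(b)} ∧ dx_{(c)} with (a < b < c) sorted:
  d(y*(-w + z)) includes (∂/∂z)(y*(-w + z)) dz = (y) dz, which multiplied by dx ∧ dy gives (y) dx ∧ dy ∧ dz
  d(y*(-w + z)) includes (∂/∂w)(y*(-w + z)) dw = (-y) dw, which multiplied by dx ∧ dy gives (-y) dx ∧ dy ∧ dw
  d(w*z + x*y) includes (∂/∂y)(w*z + x*y) dy = (x) dy, which multiplied by dx ∧ dw gives (-x) dx ∧ dy ∧ dw
  d(w*z + x*y) includes (∂/∂z)(w*z + x*y) dz = (w) dz, which multiplied by dx ∧ dw gives (-w) dx ∧ dz ∧ dw
  d(w*z + x*y + 2*y^2) includes (∂/∂x)(w*z + x*y + 2*y^2) dx = (y) dx, which multiplied by dy ∧ dz gives (y) dx ∧ dy ∧ dz
  d(w*z + x*y + 2*y^2) includes (∂/∂w)(w*z + x*y + 2*y^2) dw = (z) dw, which multiplied by dy ∧ dz gives (z) dy ∧ dz ∧ dw
  d(y^2) includes (∂/∂y)(y^2) dy = (2*y) dy, which multiplied by dz ∧ dw gives (2*y) dy ∧ dz ∧ dw
Collecting like 3-forms: d(omega) = (2*y) dx ∧ dy ∧ dz + (-x - y) dx ∧ dy ∧ dw + (-w) dx ∧ dz ∧ dw + (2*y + z) dy ∧ dz ∧ dw.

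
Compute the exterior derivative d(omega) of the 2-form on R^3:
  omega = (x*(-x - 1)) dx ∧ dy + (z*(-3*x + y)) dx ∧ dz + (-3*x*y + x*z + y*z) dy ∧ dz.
d(omega) = (-3*y) dx ∧ dy ∧ dz

For a 2-form omega = sum_{i<j} g_{ij} dx_i ∧ dx_j, the exterior derivative is
  d(omega) = sum_{i<j} d(g_{ij}) ∧ dx_i ∧ dx_j = sum_{i<j, k} (∂g_{ij}/∂x_k) dx_k ∧ dx_i ∧ dx_j.
Expand each term, using dx_k ∧ dx_i ∧ dx_j = sgn(permutation) dx_{(a)} ∧ dx_{(b)} ∧ dx_{(c)} with (a < b < c) sorted:
  d(z*(-3*x + y)) includes (∂/∂y)(z*(-3*x + y)) dy = (z) dy, which multiplied by dx ∧ dz gives (-z) dx ∧ dy ∧ dz
  d(-3*x*y + x*z + y*z) includes (∂/∂x)(-3*x*y + x*z + y*z) dx = (-3*y + z) dx, which multiplied by dy ∧ dz gives (-3*y + z) dx ∧ dy ∧ dz
Collecting like 3-forms: d(omega) = (-3*y) dx ∧ dy ∧ dz.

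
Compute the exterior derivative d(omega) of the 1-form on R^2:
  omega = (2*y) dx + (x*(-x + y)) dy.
d(omega) = (-2*x + y - 2) dx ∧ dy

For a 1-form omega = sum_i f_i dx_i, the exterior derivative is
  d(omega) = sum_{i < j} (∂f_j/∂x_i - ∂f_i/∂x_j) dx_i ∧ dx_j.
  coefficient of dx ∧ dy: ∂f_2/∂x - ∂f_1/∂y = ∂(x*(-x + y))/∂x - ∂(2*y)/∂y = -2*x + y - 2
Assembling: d(omega) = (-2*x + y - 2) dx ∧ dy.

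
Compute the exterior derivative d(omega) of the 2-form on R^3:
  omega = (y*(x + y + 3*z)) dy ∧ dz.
d(omega) = (y) dx ∧ dy ∧ dz

For a 2-form omega = sum_{i<j} g_{ij} dx_i ∧ dx_j, the exterior derivative is
  d(omega) = sum_{i<j} d(g_{ij}) ∧ dx_i ∧ dx_j = sum_{i<j, k} (∂g_{ij}/∂x_k) dx_k ∧ dx_i ∧ dx_j.
Expand each term, using dx_k ∧ dx_i ∧ dx_j = sgn(permutation) dx_{(a)} ∧ dx_{(b)} ∧ dx_{(c)} with (a < b < c) sorted:
  d(y*(x + y + 3*z)) includes (∂/∂x)(y*(x + y + 3*z)) dx = (y) dx, which multiplied by dy ∧ dz gives (y) dx ∧ dy ∧ dz
Collecting like 3-forms: d(omega) = (y) dx ∧ dy ∧ dz.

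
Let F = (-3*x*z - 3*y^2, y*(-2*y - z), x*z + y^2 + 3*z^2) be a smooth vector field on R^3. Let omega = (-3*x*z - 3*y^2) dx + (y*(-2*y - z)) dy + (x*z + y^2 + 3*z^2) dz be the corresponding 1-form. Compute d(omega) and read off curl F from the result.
d(omega) = (3*y) dy ∧ dz + (-3*x - z) dz ∧ dx + (6*y) dx ∧ dy; curl F = (3*y, -3*x - z, 6*y)

d omega = sum_{i<j} (∂f_j/∂x_i - ∂f_i/∂x_j) dx_i ∧ dx_j. Under the identification (dy ∧ dz, dz ∧ dx, dx ∧ dy) ↔ (e_x, e_y, e_z), the coefficients are exactly the components of curl F. Compute:
  ∂R/∂y - ∂Q/∂z = (2*y) - (-y) = 3*y
  ∂P/∂z - ∂R/∂x = (-3*x) - (z) = -3*x - z
  ∂Q/∂x - ∂P/∂y = (0) - (-6*y) = 6*y.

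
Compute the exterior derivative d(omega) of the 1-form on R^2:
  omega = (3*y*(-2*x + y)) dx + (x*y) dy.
d(omega) = (6*x - 5*y) dx ∧ dy

For a 1-form omega = sum_i f_i dx_i, the exterior derivative is
  d(omega) = sum_{i < j} (∂f_j/∂x_i - ∂f_i/∂x_j) dx_i ∧ dx_j.
  coefficient of dx ∧ dy: ∂f_2/∂x - ∂f_1/∂y = ∂(x*y)/∂x - ∂(3*y*(-2*x + y))/∂y = 6*x - 5*y
Assembling: d(omega) = (6*x - 5*y) dx ∧ dy.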